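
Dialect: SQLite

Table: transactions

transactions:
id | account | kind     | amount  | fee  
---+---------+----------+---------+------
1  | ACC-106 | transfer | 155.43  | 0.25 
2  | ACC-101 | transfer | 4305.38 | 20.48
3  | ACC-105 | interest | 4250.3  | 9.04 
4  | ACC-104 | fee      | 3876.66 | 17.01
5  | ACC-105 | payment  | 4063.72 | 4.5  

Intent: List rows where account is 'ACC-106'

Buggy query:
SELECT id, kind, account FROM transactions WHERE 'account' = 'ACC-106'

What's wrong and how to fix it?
Bug: Single quotes denote string literals in SQL; the column name is being compared as a constant string

Fix: Reference the column as account without single quotes

Corrected query:
SELECT id, kind, account FROM transactions WHERE account = 'ACC-106'

Result:
id | kind     | account
---+----------+--------
1  | transfer | ACC-106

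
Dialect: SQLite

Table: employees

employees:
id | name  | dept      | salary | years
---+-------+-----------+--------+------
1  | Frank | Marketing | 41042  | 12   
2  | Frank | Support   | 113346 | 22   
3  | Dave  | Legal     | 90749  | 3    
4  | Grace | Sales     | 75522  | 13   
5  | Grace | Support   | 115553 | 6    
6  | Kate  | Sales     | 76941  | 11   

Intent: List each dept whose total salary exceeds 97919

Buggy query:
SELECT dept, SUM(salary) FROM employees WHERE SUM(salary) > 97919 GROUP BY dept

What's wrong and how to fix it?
Bug: WHERE runs before GROUP BY, so aggregates aren't available there

Fix: Use HAVING (which filters groups after aggregation) instead of WHERE

Corrected query:
SELECT dept, SUM(salary) FROM employees GROUP BY dept HAVING SUM(salary) > 97919

Result:
dept    | SUM(salary)
--------+------------
Sales   | 152463     
Support | 228899     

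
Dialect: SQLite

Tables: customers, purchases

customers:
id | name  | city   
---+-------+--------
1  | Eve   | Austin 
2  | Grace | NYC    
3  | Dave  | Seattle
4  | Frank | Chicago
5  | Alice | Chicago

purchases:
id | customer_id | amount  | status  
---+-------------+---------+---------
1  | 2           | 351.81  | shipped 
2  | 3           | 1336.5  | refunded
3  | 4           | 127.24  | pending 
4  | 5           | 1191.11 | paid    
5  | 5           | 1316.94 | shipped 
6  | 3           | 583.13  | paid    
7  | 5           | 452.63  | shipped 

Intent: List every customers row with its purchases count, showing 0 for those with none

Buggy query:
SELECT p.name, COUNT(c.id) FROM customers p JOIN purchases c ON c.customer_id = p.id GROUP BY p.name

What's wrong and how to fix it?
Bug: INNER JOIN drops customers rows that have no matching purchases rows

Fix: Use LEFT JOIN so parents without children still appear (COUNT(c.id) gives 0)

Corrected query:
SELECT p.name, COUNT(c.id) FROM customers p LEFT JOIN purchases c ON c.customer_id = p.id GROUP BY p.name

Result:
name  | COUNT(c.id)
------+------------
Alice | 3          
Dave  | 2          
Eve   | 0          
Frank | 1          
Grace | 1          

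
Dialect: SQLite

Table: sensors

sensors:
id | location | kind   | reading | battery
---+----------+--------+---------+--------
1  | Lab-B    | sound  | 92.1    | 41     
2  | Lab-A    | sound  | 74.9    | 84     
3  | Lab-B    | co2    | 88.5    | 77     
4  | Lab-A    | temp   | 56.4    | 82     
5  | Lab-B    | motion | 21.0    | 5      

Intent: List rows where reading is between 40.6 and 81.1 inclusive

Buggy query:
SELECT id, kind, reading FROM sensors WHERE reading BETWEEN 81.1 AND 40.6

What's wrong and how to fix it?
Bug: The bounds are reversed; BETWEEN a AND b requires a <= b to match anything

Fix: Swap the bounds so the smaller value comes first

Corrected query:
SELECT id, kind, reading FROM sensors WHERE reading BETWEEN 40.6 AND 81.1

Result:
id | kind  | reading
---+-------+--------
2  | sound | 74.9   
4  | temp  | 56.4   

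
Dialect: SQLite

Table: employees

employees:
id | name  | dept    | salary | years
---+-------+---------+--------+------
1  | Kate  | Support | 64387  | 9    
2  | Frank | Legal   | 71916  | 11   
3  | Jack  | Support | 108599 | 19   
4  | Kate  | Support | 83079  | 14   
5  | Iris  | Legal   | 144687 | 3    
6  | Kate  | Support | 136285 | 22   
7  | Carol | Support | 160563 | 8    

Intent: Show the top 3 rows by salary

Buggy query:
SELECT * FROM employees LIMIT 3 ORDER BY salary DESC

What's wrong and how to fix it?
Bug: LIMIT must come after ORDER BY

Fix: Sort with ORDER BY, then apply LIMIT

Corrected query:
SELECT * FROM employees ORDER BY salary DESC LIMIT 3

Result:
id | name  | dept    | salary | years
---+-------+---------+--------+------
7  | Carol | Support | 160563 | 8    
5  | Iris  | Legal   | 144687 | 3    
6  | Kate  | Support | 136285 | 22   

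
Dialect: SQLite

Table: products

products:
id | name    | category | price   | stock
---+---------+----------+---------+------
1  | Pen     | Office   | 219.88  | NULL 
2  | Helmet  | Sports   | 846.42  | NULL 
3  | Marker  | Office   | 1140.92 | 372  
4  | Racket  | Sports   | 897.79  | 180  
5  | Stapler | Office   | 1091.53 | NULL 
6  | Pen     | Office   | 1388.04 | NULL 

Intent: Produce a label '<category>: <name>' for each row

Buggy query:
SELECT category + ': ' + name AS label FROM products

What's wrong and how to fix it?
Bug: SQLite uses || for string concatenation; + coerces text to numbers (yielding 0)

Fix: Replace + with || to concatenate text

Corrected query:
SELECT category || ': ' || name AS label FROM products

Result:
label          
---------------
Office: Pen    
Sports: Helmet 
Office: Marker 
Sports: Racket 
Office: Stapler
Office: Pen    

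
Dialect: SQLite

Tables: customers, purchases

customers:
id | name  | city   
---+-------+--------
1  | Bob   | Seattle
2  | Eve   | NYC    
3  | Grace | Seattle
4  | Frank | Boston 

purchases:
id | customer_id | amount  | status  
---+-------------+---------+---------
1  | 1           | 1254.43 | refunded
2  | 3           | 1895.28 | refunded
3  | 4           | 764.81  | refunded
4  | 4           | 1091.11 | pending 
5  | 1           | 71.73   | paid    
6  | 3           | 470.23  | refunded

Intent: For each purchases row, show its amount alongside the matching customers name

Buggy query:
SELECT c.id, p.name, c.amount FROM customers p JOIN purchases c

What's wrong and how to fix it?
Bug: Missing join condition: each purchases row is matched to all customers rows instead of just its own

Fix: Add ON c.customer_id = p.id to the JOIN

Corrected query:
SELECT c.id, p.name, c.amount FROM customers p JOIN purchases c ON c.customer_id = p.id

Result:
id | name  | amount 
---+-------+--------
1  | Bob   | 1254.43
2  | Grace | 1895.28
3  | Frank | 764.81 
4  | Frank | 1091.11
5  | Bob   | 71.73  
6  | Grace | 470.23 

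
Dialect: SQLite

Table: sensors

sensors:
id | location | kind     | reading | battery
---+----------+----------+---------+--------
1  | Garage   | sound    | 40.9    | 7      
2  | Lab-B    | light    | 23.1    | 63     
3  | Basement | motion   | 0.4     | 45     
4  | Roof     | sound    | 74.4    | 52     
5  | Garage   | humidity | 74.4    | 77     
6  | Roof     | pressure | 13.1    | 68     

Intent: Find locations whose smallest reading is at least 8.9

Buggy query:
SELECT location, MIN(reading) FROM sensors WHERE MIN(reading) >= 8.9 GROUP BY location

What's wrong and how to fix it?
Bug: MIN() in WHERE is a misuse of aggregate

Fix: Use HAVING for the per-group MIN condition

Corrected query:
SELECT location, MIN(reading) FROM sensors GROUP BY location HAVING MIN(reading) >= 8.9

Result:
location | MIN(reading)
---------+-------------
Garage   | 40.9        
Lab-B    | 23.1        
Roof     | 13.1        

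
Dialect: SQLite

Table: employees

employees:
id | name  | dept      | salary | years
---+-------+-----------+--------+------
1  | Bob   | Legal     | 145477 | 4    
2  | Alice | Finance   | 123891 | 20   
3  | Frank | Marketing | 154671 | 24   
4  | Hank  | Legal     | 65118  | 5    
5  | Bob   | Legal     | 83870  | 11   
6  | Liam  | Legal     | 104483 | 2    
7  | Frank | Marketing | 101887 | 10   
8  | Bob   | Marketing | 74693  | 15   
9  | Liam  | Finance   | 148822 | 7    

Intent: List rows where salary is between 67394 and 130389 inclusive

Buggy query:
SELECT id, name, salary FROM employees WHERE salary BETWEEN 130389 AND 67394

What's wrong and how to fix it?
Bug: BETWEEN expects the lower bound first; with 130389 AND 67394 the range is empty

Fix: Swap the bounds so the smaller value comes first

Corrected query:
SELECT id, name, salary FROM employees WHERE salary BETWEEN 67394 AND 130389

Result:
id | name  | salary
---+-------+-------
2  | Alice | 123891
5  | Bob   | 83870 
6  | Liam  | 104483
7  | Frank | 101887
8  | Bob   | 74693 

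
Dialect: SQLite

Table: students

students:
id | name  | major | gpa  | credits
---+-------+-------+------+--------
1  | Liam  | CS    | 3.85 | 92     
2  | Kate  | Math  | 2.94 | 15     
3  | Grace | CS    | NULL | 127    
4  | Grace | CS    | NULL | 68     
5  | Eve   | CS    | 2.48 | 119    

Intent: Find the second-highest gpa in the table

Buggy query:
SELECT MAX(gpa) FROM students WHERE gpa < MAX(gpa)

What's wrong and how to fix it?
Bug: The inner MAX is an aggregate inside WHERE, which is not allowed

Fix: Compute the overall MAX in a subquery, then take MAX of rows below it

Corrected query:
SELECT MAX(gpa) FROM students WHERE gpa < (SELECT MAX(gpa) FROM students)

Result:
MAX(gpa)
--------
2.94    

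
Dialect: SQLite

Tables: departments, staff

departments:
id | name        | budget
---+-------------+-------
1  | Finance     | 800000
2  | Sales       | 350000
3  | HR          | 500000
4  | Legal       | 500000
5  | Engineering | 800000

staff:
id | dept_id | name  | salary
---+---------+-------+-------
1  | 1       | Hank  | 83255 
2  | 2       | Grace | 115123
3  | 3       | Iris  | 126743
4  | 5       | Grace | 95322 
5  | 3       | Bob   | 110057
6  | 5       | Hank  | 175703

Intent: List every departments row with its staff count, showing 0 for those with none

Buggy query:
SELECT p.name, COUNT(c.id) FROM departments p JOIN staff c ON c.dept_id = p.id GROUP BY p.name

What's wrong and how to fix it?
Bug: An inner join excludes parents with zero children

Fix: Use LEFT JOIN so parents without children still appear (COUNT(c.id) gives 0)

Corrected query:
SELECT p.name, COUNT(c.id) FROM departments p LEFT JOIN staff c ON c.dept_id = p.id GROUP BY p.name

Result:
name        | COUNT(c.id)
------------+------------
Engineering | 2          
Finance     | 1          
HR          | 2          
Legal       | 0          
Sales       | 1          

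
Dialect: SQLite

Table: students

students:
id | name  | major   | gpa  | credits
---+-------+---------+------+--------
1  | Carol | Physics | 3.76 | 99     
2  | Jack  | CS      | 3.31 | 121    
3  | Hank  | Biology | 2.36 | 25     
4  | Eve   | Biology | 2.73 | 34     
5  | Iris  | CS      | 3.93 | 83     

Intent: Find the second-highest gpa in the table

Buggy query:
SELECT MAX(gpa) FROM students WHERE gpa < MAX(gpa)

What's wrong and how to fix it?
Bug: The inner MAX is an aggregate inside WHERE, which is not allowed

Fix: Compute the overall MAX in a subquery, then take MAX of rows below it

Corrected query:
SELECT MAX(gpa) FROM students WHERE gpa < (SELECT MAX(gpa) FROM students)

Result:
MAX(gpa)
--------
3.76    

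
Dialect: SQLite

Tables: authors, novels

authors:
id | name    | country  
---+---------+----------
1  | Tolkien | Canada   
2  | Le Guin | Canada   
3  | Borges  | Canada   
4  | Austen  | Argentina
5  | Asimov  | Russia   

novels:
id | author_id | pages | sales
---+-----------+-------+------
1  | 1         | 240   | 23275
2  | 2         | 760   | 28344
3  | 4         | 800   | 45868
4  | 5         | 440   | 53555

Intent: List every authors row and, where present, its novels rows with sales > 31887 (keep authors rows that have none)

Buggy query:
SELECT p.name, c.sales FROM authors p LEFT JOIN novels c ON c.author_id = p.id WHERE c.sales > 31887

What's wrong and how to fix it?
Bug: Filtering c.sales in WHERE discards the NULL rows produced by LEFT JOIN, turning it into an inner join

Fix: Move the right-table condition into the ON clause so unmatched parents are kept

Corrected query:
SELECT p.name, c.sales FROM authors p LEFT JOIN novels c ON c.author_id = p.id AND c.sales > 31887

Result:
name    | sales
--------+------
Tolkien | NULL 
Le Guin | NULL 
Borges  | NULL 
Austen  | 45868
Asimov  | 53555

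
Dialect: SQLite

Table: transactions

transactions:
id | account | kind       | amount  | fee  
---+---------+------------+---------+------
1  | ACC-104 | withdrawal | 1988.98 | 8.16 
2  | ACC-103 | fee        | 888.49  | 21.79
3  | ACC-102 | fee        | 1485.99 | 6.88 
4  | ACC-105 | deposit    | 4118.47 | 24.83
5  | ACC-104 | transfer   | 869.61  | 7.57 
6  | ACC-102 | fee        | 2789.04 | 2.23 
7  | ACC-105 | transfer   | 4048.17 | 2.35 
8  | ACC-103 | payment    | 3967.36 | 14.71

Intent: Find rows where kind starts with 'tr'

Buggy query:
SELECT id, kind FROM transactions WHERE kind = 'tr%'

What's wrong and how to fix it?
Bug: '=' compares the literal string including the % character; pattern matching needs LIKE

Fix: Use LIKE for wildcard pattern matching

Corrected query:
SELECT id, kind FROM transactions WHERE kind LIKE 'tr%'

Result:
id | kind    
---+---------
5  | transfer
7  | transfer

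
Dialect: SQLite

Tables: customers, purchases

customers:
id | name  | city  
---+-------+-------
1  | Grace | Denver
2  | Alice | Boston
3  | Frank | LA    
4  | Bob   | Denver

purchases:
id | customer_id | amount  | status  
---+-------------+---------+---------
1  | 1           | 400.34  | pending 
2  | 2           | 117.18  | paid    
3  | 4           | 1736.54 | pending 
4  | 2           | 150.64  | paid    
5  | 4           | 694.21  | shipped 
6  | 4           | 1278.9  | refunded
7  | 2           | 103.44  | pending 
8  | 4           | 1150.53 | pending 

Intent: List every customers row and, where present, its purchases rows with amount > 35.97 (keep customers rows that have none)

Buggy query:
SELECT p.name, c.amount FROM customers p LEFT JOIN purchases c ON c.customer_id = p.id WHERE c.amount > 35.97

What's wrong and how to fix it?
Bug: Filtering c.amount in WHERE discards the NULL rows produced by LEFT JOIN, turning it into an inner join

Fix: Move the right-table condition into the ON clause so unmatched parents are kept

Corrected query:
SELECT p.name, c.amount FROM customers p LEFT JOIN purchases c ON c.customer_id = p.id AND c.amount > 35.97

Result:
name  | amount 
------+--------
Grace | 400.34 
Alice | 103.44 
Alice | 117.18 
Alice | 150.64 
Frank | NULL   
Bob   | 694.21 
Bob   | 1150.53
Bob   | 1278.9 
Bob   | 1736.54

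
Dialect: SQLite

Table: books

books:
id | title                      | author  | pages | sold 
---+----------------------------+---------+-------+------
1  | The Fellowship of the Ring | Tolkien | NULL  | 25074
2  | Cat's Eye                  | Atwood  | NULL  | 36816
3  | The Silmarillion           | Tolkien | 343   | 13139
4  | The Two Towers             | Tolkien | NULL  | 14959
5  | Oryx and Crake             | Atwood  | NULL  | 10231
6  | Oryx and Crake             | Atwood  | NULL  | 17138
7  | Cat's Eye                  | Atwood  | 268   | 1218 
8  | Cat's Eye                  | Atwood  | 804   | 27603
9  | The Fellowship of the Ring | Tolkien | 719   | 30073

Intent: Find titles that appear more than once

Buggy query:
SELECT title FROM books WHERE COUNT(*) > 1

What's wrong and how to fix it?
Bug: WHERE can't reference COUNT(*); aggregates are computed after WHERE

Fix: GROUP BY title, then filter groups with HAVING COUNT(*) > 1

Corrected query:
SELECT title FROM books GROUP BY title HAVING COUNT(*) > 1

Result:
title                     
--------------------------
Cat's Eye                 
Oryx and Crake            
The Fellowship of the Ring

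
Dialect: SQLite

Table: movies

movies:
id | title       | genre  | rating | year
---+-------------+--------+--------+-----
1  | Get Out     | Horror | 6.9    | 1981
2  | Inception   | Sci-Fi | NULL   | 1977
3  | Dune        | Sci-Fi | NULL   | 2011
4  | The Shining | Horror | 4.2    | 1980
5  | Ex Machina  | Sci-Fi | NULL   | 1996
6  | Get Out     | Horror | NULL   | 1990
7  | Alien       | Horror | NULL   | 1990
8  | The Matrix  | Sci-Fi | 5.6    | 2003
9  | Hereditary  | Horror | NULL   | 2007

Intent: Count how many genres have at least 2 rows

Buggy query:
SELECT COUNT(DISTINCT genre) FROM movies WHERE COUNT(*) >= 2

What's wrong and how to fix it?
Bug: COUNT(*) cannot appear in WHERE; the per-group count doesn't exist yet

Fix: Group first with HAVING COUNT(*) >= 2, then COUNT the resulting groups

Corrected query:
SELECT COUNT(*) FROM (SELECT genre FROM movies GROUP BY genre HAVING COUNT(*) >= 2)

Result:
COUNT(*)
--------
2       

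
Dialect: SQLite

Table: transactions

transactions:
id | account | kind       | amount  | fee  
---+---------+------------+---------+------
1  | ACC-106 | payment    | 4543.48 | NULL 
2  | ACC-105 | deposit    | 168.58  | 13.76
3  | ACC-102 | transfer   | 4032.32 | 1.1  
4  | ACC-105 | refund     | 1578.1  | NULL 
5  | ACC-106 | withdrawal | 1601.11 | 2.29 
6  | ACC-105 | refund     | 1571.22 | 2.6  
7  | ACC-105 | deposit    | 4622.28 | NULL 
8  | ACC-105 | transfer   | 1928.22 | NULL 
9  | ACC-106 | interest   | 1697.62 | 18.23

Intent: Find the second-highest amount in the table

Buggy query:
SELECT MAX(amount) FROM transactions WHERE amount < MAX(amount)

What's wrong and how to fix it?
Bug: MAX(amount) on the right of the comparison is an aggregate-in-WHERE error

Fix: Compute the overall MAX in a subquery, then take MAX of rows below it

Corrected query:
SELECT MAX(amount) FROM transactions WHERE amount < (SELECT MAX(amount) FROM transactions)

Result:
MAX(amount)
-----------
4543.48    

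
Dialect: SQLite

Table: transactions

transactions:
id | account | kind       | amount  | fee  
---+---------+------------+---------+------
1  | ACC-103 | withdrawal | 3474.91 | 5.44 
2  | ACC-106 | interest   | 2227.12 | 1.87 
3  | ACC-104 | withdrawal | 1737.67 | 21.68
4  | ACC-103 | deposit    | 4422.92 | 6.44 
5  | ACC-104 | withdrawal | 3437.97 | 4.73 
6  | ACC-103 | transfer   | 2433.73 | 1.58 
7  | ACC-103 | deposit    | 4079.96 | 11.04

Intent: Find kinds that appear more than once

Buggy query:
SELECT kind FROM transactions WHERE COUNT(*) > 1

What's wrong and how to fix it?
Bug: WHERE can't reference COUNT(*); aggregates are computed after WHERE

Fix: Group first, then use HAVING for the count condition

Corrected query:
SELECT kind FROM transactions GROUP BY kind HAVING COUNT(*) > 1

Result:
kind      
----------
deposit   
withdrawal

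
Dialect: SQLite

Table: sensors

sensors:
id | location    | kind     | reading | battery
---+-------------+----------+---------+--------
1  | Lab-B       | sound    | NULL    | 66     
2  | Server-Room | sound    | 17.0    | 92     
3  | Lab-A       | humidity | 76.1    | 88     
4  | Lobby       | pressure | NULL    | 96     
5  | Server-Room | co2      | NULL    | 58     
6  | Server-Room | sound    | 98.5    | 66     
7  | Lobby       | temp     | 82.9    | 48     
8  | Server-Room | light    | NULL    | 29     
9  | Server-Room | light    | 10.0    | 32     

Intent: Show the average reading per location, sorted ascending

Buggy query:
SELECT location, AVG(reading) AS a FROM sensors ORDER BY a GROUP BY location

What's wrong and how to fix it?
Bug: GROUP BY must precede ORDER BY

Fix: Reorder: SELECT … FROM … GROUP BY … ORDER BY …

Corrected query:
SELECT location, AVG(reading) AS a FROM sensors GROUP BY location ORDER BY a

Result:
location    | a        
------------+----------
Lab-B       | NULL     
Server-Room | 41.833333
Lab-A       | 76.1     
Lobby       | 82.9     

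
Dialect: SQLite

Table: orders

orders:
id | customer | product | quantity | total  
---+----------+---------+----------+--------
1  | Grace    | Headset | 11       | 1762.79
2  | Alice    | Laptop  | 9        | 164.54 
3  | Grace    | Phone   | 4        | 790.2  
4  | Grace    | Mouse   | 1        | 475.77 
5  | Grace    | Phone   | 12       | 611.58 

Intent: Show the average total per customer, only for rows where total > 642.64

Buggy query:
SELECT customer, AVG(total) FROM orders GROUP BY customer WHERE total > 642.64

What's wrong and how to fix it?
Bug: WHERE cannot follow GROUP BY

Fix: Move the WHERE clause before GROUP BY

Corrected query:
SELECT customer, AVG(total) FROM orders WHERE total > 642.64 GROUP BY customer

Result:
customer | AVG(total)
---------+-----------
Grace    | 1276.495  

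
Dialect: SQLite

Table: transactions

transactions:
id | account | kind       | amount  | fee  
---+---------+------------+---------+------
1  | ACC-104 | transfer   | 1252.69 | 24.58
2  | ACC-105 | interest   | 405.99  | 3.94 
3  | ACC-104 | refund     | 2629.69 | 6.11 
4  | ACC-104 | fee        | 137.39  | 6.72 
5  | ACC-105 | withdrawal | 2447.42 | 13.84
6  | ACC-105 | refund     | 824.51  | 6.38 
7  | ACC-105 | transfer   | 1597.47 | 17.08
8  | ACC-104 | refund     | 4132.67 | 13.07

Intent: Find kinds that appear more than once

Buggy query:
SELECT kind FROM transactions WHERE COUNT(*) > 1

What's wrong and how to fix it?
Bug: WHERE can't reference COUNT(*); aggregates are computed after WHERE

Fix: Group first, then use HAVING for the count condition

Corrected query:
SELECT kind FROM transactions GROUP BY kind HAVING COUNT(*) > 1

Result:
kind    
--------
refund  
transfer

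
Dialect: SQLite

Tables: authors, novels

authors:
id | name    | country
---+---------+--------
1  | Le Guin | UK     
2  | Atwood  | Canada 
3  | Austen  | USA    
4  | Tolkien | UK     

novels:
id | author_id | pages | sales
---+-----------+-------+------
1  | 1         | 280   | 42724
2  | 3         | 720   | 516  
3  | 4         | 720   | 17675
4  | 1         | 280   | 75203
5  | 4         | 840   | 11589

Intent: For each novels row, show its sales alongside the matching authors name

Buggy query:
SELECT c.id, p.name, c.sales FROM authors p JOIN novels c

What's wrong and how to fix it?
Bug: JOIN with no ON clause produces a cartesian product; every novels row pairs with every authors row

Fix: Specify the join condition linking the foreign key to the parent id

Corrected query:
SELECT c.id, p.name, c.sales FROM authors p JOIN novels c ON c.author_id = p.id

Result:
id | name    | sales
---+---------+------
1  | Le Guin | 42724
2  | Austen  | 516  
3  | Tolkien | 17675
4  | Le Guin | 75203
5  | Tolkien | 11589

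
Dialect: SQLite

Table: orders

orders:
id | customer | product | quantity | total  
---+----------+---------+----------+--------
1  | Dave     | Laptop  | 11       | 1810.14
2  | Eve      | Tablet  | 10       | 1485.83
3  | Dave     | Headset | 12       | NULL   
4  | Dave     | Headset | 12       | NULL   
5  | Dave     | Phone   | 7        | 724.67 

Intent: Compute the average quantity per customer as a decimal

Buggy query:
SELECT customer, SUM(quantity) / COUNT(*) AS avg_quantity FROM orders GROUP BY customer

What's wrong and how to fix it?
Bug: Both operands are integers, so '/' performs integer division and truncates

Fix: Cast one side to REAL so the division keeps the fractional part

Corrected query:
SELECT customer, SUM(quantity) * 1.0 / COUNT(*) AS avg_quantity FROM orders GROUP BY customer

Result:
customer | avg_quantity
---------+-------------
Dave     | 10.5        
Eve      | 10          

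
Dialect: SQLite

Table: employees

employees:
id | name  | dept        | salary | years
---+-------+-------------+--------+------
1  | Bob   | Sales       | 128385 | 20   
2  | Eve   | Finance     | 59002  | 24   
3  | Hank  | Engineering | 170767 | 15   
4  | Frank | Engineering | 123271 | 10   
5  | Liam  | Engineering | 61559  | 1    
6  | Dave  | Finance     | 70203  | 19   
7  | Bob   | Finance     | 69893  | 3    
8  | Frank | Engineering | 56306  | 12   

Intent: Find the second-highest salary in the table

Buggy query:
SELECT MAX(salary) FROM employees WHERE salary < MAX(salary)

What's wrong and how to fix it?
Bug: MAX(salary) on the right of the comparison is an aggregate-in-WHERE error

Fix: Compute the overall MAX in a subquery, then take MAX of rows below it

Corrected query:
SELECT MAX(salary) FROM employees WHERE salary < (SELECT MAX(salary) FROM employees)

Result:
MAX(salary)
-----------
128385     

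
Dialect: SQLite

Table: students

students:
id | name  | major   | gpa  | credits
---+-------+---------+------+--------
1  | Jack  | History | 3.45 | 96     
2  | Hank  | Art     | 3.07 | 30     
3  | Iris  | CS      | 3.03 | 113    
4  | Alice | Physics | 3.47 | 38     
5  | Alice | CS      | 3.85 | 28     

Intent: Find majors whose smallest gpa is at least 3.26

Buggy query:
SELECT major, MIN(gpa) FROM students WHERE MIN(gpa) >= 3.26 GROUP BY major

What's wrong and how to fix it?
Bug: Aggregates like MIN are computed per group after WHERE runs

Fix: Use HAVING for the per-group MIN condition

Corrected query:
SELECT major, MIN(gpa) FROM students GROUP BY major HAVING MIN(gpa) >= 3.26

Result:
major   | MIN(gpa)
--------+---------
History | 3.45    
Physics | 3.47    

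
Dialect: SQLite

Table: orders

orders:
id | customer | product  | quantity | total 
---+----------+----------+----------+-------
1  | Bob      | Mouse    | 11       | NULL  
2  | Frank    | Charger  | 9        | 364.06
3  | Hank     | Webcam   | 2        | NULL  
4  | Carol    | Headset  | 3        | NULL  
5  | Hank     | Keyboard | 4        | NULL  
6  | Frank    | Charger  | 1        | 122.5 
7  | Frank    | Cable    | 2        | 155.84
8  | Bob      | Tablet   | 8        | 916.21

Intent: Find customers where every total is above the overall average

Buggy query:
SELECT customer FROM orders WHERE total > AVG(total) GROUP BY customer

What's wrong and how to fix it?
Bug: WHERE evaluates per row before aggregation, so AVG() is unavailable

Fix: Compute the overall average in a scalar subquery and compare each group's MIN against it in HAVING

Corrected query:
SELECT customer FROM orders GROUP BY customer HAVING MIN(total) > (SELECT AVG(total) FROM orders)

Result:
customer
--------
Bob     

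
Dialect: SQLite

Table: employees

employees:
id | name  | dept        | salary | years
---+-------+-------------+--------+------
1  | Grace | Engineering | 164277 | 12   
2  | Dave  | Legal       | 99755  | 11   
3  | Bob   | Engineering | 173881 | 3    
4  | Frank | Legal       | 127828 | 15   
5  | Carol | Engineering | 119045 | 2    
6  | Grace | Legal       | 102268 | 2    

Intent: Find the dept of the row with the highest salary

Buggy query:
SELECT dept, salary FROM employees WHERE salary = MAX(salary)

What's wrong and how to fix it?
Bug: MAX(salary) is an aggregate and cannot be used directly in WHERE

Fix: Wrap MAX in a scalar subquery so WHERE compares against a single value

Corrected query:
SELECT dept, salary FROM employees WHERE salary = (SELECT MAX(salary) FROM employees)

Result:
dept        | salary
------------+-------
Engineering | 173881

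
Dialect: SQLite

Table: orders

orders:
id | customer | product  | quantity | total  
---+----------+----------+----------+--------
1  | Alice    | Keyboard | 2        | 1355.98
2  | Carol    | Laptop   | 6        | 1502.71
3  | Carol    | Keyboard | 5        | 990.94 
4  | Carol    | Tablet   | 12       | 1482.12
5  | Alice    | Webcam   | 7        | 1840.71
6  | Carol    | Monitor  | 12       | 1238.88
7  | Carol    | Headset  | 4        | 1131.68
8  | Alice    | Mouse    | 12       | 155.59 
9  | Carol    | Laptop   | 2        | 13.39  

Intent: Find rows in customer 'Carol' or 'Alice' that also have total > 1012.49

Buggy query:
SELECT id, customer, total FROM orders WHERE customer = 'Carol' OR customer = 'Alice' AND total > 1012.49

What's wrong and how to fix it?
Bug: AND binds tighter than OR, so this parses as customer = 'Carol' OR (customer = 'Alice' AND total > 1012.49)

Fix: Add parentheses around the OR so the AND applies to both alternatives

Corrected query:
SELECT id, customer, total FROM orders WHERE (customer = 'Carol' OR customer = 'Alice') AND total > 1012.49

Result:
id | customer | total  
---+----------+--------
1  | Alice    | 1355.98
2  | Carol    | 1502.71
4  | Carol    | 1482.12
5  | Alice    | 1840.71
6  | Carol    | 1238.88
7  | Carol    | 1131.68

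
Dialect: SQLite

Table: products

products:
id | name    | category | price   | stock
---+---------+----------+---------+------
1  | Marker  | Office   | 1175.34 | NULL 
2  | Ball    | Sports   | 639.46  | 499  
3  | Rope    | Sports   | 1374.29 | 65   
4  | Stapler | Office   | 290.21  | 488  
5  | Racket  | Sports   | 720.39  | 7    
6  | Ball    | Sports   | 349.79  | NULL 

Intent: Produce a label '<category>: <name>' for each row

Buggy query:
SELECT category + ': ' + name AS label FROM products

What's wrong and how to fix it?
Bug: SQLite uses || for string concatenation; + coerces text to numbers (yielding 0)

Fix: Replace + with || to concatenate text

Corrected query:
SELECT category || ': ' || name AS label FROM products

Result:
label          
---------------
Office: Marker 
Sports: Ball   
Sports: Rope   
Office: Stapler
Sports: Racket 
Sports: Ball   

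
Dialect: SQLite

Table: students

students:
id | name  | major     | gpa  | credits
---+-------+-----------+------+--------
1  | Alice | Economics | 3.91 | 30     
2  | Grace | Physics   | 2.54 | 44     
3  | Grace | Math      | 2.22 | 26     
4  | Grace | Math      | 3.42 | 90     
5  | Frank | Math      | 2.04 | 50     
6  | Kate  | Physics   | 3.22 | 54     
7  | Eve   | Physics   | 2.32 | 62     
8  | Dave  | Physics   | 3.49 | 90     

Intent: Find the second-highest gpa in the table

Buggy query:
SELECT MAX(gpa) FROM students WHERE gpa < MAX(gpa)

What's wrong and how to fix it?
Bug: The inner MAX is an aggregate inside WHERE, which is not allowed

Fix: Compute the overall MAX in a subquery, then take MAX of rows below it

Corrected query:
SELECT MAX(gpa) FROM students WHERE gpa < (SELECT MAX(gpa) FROM students)

Result:
MAX(gpa)
--------
3.49    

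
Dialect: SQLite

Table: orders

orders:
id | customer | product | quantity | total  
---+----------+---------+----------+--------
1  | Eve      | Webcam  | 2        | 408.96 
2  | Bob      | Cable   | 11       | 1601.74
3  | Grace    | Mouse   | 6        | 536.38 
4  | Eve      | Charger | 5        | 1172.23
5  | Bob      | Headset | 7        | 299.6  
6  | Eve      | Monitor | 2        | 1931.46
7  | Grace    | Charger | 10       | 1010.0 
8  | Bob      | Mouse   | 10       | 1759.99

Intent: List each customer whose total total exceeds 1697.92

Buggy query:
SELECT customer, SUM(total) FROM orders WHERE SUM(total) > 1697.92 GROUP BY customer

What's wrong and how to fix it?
Bug: SUM(total) is an aggregate, but WHERE filters rows before aggregation

Fix: Move the aggregate condition to a HAVING clause

Corrected query:
SELECT customer, SUM(total) FROM orders GROUP BY customer HAVING SUM(total) > 1697.92

Result:
customer | SUM(total)
---------+-----------
Bob      | 3661.33   
Eve      | 3512.65   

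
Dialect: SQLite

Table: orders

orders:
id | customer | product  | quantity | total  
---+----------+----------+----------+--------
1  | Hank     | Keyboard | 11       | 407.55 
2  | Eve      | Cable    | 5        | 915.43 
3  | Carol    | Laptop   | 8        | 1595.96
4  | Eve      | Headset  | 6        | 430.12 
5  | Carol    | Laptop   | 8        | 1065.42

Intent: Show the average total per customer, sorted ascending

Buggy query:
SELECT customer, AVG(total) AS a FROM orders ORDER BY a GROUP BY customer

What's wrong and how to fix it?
Bug: GROUP BY must precede ORDER BY

Fix: Move ORDER BY to the end, after GROUP BY

Corrected query:
SELECT customer, AVG(total) AS a FROM orders GROUP BY customer ORDER BY a

Result:
customer | a      
---------+--------
Hank     | 407.55 
Eve      | 672.775
Carol    | 1330.69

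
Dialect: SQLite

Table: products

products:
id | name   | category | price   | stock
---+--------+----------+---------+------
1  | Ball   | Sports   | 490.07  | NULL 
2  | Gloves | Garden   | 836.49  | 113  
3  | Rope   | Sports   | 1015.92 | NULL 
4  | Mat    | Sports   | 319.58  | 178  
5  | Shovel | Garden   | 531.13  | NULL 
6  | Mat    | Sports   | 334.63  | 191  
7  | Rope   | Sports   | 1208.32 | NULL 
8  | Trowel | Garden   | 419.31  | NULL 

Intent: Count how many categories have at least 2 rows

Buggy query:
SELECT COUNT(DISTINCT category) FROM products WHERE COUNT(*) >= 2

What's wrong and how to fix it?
Bug: WHERE filters individual rows, not groups, so a group-level COUNT is invalid there

Fix: Use a subquery that GROUPs and filters with HAVING, then count its rows

Corrected query:
SELECT COUNT(*) FROM (SELECT category FROM products GROUP BY category HAVING COUNT(*) >= 2)

Result:
COUNT(*)
--------
2       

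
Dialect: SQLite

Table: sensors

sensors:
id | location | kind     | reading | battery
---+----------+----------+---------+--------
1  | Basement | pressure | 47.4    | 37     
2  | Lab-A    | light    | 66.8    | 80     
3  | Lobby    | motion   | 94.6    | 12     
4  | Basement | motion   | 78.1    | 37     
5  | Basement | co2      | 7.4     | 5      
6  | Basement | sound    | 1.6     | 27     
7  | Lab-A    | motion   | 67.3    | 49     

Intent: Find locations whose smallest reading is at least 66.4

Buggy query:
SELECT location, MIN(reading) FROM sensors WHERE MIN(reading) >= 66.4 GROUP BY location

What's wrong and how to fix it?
Bug: MIN() in WHERE is a misuse of aggregate

Fix: Replace WHERE with HAVING after the GROUP BY

Corrected query:
SELECT location, MIN(reading) FROM sensors GROUP BY location HAVING MIN(reading) >= 66.4

Result:
location | MIN(reading)
---------+-------------
Lab-A    | 66.8        
Lobby    | 94.6        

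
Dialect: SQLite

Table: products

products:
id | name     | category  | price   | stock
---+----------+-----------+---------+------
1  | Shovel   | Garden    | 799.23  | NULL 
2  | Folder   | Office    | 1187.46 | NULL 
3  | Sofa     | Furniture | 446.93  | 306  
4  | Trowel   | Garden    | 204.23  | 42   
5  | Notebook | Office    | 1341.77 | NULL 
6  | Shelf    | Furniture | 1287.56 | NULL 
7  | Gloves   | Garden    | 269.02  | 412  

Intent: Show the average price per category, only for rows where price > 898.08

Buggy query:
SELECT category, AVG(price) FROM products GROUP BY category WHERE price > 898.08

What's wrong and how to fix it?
Bug: Row-level WHERE must come before GROUP BY in the clause order

Fix: Move the WHERE clause before GROUP BY

Corrected query:
SELECT category, AVG(price) FROM products WHERE price > 898.08 GROUP BY category

Result:
category  | AVG(price)
----------+-----------
Furniture | 1287.56   
Office    | 1264.615  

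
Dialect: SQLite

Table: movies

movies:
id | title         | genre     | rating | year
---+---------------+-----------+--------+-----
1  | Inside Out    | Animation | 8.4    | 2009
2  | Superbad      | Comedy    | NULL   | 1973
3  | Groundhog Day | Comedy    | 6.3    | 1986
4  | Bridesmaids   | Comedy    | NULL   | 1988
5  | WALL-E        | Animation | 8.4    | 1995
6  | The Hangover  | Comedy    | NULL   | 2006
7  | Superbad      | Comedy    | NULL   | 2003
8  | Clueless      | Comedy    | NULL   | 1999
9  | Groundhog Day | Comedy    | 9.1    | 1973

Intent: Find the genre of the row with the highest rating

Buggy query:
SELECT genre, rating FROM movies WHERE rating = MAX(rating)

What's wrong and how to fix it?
Bug: WHERE is evaluated per row; an aggregate over the whole table isn't defined there

Fix: Use a subquery: WHERE rating = (SELECT MAX(rating) FROM movies)

Corrected query:
SELECT genre, rating FROM movies WHERE rating = (SELECT MAX(rating) FROM movies)

Result:
genre  | rating
-------+-------
Comedy | 9.1   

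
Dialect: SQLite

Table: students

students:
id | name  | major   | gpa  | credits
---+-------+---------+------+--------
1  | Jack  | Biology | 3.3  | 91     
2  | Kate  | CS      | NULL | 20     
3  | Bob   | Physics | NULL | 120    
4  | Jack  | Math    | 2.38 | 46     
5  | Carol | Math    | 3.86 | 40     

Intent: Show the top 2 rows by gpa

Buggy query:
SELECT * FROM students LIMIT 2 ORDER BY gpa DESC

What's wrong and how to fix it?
Bug: LIMIT must come after ORDER BY

Fix: Swap the clauses: ORDER BY first, then LIMIT

Corrected query:
SELECT * FROM students ORDER BY gpa DESC LIMIT 2

Result:
id | name  | major   | gpa  | credits
---+-------+---------+------+--------
5  | Carol | Math    | 3.86 | 40     
1  | Jack  | Biology | 3.3  | 91     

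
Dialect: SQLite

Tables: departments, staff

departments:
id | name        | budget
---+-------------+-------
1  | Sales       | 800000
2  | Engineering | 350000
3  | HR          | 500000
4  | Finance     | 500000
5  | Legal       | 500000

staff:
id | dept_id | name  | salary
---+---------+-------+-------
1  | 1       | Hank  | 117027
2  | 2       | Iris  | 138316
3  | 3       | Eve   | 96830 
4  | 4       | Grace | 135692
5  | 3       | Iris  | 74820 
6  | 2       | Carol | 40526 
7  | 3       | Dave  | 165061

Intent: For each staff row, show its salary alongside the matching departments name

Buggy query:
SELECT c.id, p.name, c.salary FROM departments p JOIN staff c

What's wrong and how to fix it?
Bug: JOIN with no ON clause produces a cartesian product; every staff row pairs with every departments row

Fix: Add ON c.dept_id = p.id to the JOIN

Corrected query:
SELECT c.id, p.name, c.salary FROM departments p JOIN staff c ON c.dept_id = p.id

Result:
id | name        | salary
---+-------------+-------
1  | Sales       | 117027
2  | Engineering | 138316
3  | HR          | 96830 
4  | Finance     | 135692
5  | HR          | 74820 
6  | Engineering | 40526 
7  | HR          | 165061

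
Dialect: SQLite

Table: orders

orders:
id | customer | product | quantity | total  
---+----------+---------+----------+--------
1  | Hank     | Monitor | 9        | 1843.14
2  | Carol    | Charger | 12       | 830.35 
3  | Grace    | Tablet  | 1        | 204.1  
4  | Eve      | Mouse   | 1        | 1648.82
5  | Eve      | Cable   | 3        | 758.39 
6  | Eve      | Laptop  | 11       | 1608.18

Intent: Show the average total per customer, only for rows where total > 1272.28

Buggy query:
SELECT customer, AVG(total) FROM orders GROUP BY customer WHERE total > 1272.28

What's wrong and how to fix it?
Bug: Row-level WHERE must come before GROUP BY in the clause order

Fix: Move the WHERE clause before GROUP BY

Corrected query:
SELECT customer, AVG(total) FROM orders WHERE total > 1272.28 GROUP BY customer

Result:
customer | AVG(total)
---------+-----------
Eve      | 1628.5    
Hank     | 1843.14   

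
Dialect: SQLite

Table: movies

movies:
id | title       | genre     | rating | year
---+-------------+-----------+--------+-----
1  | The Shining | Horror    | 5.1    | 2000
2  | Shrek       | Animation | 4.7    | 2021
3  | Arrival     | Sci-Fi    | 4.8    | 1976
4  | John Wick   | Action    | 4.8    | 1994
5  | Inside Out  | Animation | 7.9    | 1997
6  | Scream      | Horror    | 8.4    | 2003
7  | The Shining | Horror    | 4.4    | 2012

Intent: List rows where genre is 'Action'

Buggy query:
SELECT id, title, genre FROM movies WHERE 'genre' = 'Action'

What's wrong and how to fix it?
Bug: Single quotes denote string literals in SQL; the column name is being compared as a constant string

Fix: Reference the column as genre without single quotes

Corrected query:
SELECT id, title, genre FROM movies WHERE genre = 'Action'

Result:
id | title     | genre 
---+-----------+-------
4  | John Wick | Action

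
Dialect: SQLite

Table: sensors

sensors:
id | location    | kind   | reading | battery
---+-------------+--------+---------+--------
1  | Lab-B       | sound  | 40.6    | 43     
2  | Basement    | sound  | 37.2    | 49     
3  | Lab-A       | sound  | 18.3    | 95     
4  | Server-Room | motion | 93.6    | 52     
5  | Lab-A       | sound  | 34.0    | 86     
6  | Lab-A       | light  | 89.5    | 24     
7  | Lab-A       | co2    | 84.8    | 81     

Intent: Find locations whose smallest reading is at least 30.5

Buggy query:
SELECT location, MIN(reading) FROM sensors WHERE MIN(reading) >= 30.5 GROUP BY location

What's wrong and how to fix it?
Bug: MIN() in WHERE is a misuse of aggregate

Fix: Replace WHERE with HAVING after the GROUP BY

Corrected query:
SELECT location, MIN(reading) FROM sensors GROUP BY location HAVING MIN(reading) >= 30.5

Result:
location    | MIN(reading)
------------+-------------
Basement    | 37.2        
Lab-B       | 40.6        
Server-Room | 93.6        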